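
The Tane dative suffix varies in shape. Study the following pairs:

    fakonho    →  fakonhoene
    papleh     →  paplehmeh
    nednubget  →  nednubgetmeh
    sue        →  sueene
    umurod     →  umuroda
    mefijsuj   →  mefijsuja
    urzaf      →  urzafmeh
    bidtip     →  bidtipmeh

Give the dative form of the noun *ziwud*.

Looking at the final sound of each stem: -meh when the stem ends in a voiceless consonant (*papleh*, *nednubget*, *urzaf*, *bidtip*); -a when the stem ends in a voiced consonant (*umurod*, *mefijsuj*); -ene when the stem ends in a vowel (*fakonho*, *sue*).
The final sound of *ziwud* is /d/, which is a voiced consonant, so the suffix is -a, giving *ziwuda*.

ziwuda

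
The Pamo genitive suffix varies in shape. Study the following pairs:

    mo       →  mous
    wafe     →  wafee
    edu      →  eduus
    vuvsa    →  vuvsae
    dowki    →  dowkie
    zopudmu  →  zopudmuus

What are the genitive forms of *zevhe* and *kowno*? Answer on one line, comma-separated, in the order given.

zevhee, kownous

The suffix is conditioned by the last vowel: -us when the last vowel of the stem is a rounded vowel (*mo*, *edu*, *zopudmu*); -e when the last vowel of the stem is an unrounded vowel (*wafe*, *vuvsa*, *dowki*).
The last vowel of *zevhe* is /e/, which is an unrounded vowel, so the suffix is -e, giving *zevhee*.
The last vowel of *kowno* is /o/, which is a rounded vowel, so the suffix is -us, giving *kownous*.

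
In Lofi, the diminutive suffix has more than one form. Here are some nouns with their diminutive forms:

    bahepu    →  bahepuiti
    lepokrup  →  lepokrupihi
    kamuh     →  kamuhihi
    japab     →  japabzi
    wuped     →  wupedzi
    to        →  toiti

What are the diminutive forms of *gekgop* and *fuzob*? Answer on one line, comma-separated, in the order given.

gekgopihi, fuzobzi

The pattern is voicing of the final sound: -ihi when the stem ends in a voiceless consonant (*lepokrup*, *kamuh*); -zi when the stem ends in a voiced consonant (*japab*, *wuped*); -iti when the stem ends in a vowel (*bahepu*, *to*).
Since the final sound of *gekgop* is /p/ (a voiceless consonant), it takes -ihi, giving *gekgopihi*.
*fuzob*: final sound = /b/, a voiced consonant → -zi → *fuzobzi*.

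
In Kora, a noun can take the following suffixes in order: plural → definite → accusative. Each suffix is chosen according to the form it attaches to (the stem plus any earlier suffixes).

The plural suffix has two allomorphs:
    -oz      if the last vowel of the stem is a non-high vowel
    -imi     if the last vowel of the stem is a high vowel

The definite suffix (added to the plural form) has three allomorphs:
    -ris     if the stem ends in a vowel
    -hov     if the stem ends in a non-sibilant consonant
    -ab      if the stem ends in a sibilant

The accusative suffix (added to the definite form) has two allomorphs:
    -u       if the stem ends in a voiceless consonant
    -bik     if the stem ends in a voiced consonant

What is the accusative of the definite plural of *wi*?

Since the last vowel of *wi* is /i/ (a high vowel), it takes -imi, giving *wiimi*.
Since the final sound of the plural form *wiimi* is /i/ (a vowel), it takes -ris, giving *wiimiris*.
The definite form *wiimiris* — final consonant /s/ (voiceless) → -u → *wiimirisu*.

wiimirisu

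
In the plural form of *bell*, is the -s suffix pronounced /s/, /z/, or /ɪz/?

/z/

The stem *bell* ends in a voiced non-sibilant sound.
The plural suffix surfaces as /ɪz/ after sibilants, /s/ after other voiceless consonants, and /z/ after other voiced sounds.
So the plural -s on *bell* is pronounced /z/.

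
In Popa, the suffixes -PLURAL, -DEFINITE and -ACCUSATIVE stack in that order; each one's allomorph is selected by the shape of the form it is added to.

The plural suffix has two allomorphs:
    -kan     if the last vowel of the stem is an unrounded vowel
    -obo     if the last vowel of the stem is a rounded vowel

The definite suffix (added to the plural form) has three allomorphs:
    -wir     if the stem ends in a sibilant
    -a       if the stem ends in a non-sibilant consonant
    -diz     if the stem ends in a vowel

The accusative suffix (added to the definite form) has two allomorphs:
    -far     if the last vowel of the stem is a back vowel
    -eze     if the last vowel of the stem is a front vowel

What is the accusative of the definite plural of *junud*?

junudobodizeze

*junud*: last vowel = /u/, a rounded vowel → -obo → *junudobo*.
Since the final sound of the plural form *junudobo* is /o/ (a vowel), it takes -diz, giving *junudobodiz*.
Since the last vowel of the definite form *junudobodiz* is /i/ (a front vowel), it takes -eze, giving *junudobodizeze*.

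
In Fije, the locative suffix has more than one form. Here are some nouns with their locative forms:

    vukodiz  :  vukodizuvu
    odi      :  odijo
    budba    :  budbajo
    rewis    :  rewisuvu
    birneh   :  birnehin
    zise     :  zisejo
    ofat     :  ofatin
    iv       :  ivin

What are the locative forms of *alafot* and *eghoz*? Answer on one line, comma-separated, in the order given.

alafotin, eghozuvu

The suffix is conditioned by the final sound: -uvu when the stem ends in a sibilant (*vukodiz*, *rewis*); -in when the stem ends in a non-sibilant consonant (*birneh*, *ofat*, *iv*); -jo when the stem ends in a vowel (*odi*, *budba*, *zise*).
Since the final sound of *alafot* is /t/ (a non-sibilant consonant), it takes -in, giving *alafotin*.
Since the final sound of *eghoz* is /z/ (a sibilant), it takes -uvu, giving *eghozuvu*.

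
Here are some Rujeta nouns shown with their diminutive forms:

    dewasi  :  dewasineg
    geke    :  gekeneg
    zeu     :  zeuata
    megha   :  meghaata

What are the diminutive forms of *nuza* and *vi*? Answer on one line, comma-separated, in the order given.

nuzaata, vineg

The alternation tracks the last vowel of the stem — -neg when the last vowel of the stem is a front vowel (*dewasi*, *geke*); -ata when the last vowel of the stem is a back vowel (*zeu*, *megha*).
*nuza*: last vowel = /a/, a back vowel → -ata → *nuzaata*.
Since the last vowel of *vi* is /i/ (a front vowel), it takes -neg, giving *vineg*.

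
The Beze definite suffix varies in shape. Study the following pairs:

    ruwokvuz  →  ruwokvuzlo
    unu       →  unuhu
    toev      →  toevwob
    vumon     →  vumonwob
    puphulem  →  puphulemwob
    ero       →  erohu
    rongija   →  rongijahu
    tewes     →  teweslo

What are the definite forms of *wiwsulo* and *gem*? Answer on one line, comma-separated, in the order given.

The pattern is sibilance of the final sound: -lo when the stem ends in a sibilant (*ruwokvuz*, *tewes*); -wob when the stem ends in a non-sibilant consonant (*toev*, *vumon*, *puphulem*); -hu when the stem ends in a vowel (*unu*, *ero*, *rongija*).
*wiwsulo* — final sound /o/ (a vowel) → -hu → *wiwsulohu*.
*gem* — final sound /m/ (a non-sibilant consonant) → -wob → *gemwob*.

wiwsulohu, gemwob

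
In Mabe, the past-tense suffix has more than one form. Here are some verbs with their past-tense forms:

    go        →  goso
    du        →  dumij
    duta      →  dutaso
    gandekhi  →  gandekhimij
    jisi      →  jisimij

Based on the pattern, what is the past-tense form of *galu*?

The pattern is height harmony: -mij when the last vowel of the stem is a high vowel (*du*, *gandekhi*, *jisi*); -so when the last vowel of the stem is a non-high vowel (*go*, *duta*).
*galu*: last vowel = /u/, a high vowel → -mij → *galumij*.

galumij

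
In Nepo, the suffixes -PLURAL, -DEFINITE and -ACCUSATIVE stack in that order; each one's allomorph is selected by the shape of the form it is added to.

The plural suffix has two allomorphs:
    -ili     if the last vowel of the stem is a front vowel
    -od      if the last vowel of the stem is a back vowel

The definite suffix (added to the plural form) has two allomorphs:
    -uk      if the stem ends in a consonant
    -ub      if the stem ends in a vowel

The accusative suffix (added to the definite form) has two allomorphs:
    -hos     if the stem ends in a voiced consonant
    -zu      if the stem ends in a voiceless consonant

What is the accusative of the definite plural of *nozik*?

Since the last vowel of *nozik* is /i/ (a front vowel), it takes -ili, giving *nozikili*.
The plural form *nozikili*: final sound = /i/, a vowel → -ub → *nozikiliub*.
The final consonant of the definite form *nozikiliub* is /b/, which is voiced, so the accusative suffix is -hos, giving *nozikiliubhos*.

nozikiliubhos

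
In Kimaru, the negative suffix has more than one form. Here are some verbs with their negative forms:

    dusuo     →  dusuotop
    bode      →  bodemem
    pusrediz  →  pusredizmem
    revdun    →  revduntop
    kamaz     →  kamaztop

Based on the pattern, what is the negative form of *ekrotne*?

Looking at the last vowel of each stem: -mem when the last vowel of the stem is a front vowel (*bode*, *pusrediz*); -top when the last vowel of the stem is a back vowel (*dusuo*, *revdun*, *kamaz*).
*ekrotne* — last vowel /e/ (a front vowel) → -mem → *ekrotnemem*.

ekrotnemem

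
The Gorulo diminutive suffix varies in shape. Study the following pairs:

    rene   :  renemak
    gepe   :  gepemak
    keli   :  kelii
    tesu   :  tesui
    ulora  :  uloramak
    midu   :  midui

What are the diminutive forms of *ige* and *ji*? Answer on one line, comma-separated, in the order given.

The suffix is conditioned by the last vowel: -i when the last vowel of the stem is a high vowel (*keli*, *tesu*, *midu*); -mak when the last vowel of the stem is a non-high vowel (*rene*, *gepe*, *ulora*).
Since the last vowel of *ige* is /e/ (a non-high vowel), it takes -mak, giving *igemak*.
Since the last vowel of *ji* is /i/ (a high vowel), it takes -i, giving *jii*.

igemak, jii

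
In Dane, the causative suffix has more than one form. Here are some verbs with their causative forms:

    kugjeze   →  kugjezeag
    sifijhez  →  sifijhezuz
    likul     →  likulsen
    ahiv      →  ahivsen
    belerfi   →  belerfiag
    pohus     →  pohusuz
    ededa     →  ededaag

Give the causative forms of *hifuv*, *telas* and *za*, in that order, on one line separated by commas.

The alternation tracks the final sound of the stem — -uz when the stem ends in a sibilant (*sifijhez*, *pohus*); -sen when the stem ends in a non-sibilant consonant (*likul*, *ahiv*); -ag when the stem ends in a vowel (*kugjeze*, *belerfi*, *ededa*).
The final sound of *hifuv* is /v/, which is a non-sibilant consonant, so the suffix is -sen, giving *hifuvsen*.
*telas*: final sound = /s/, a sibilant → -uz → *telasuz*.
*za* — final sound /a/ (a vowel) → -ag → *zaag*.

hifuvsen, telasuz, zaag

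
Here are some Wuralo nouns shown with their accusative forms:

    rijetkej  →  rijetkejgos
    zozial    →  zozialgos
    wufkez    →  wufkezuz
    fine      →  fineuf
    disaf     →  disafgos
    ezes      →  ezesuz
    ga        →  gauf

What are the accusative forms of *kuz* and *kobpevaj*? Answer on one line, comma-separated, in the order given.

Looking at the final sound of each stem: -uz when the stem ends in a sibilant (*wufkez*, *ezes*); -gos when the stem ends in a non-sibilant consonant (*rijetkej*, *zozial*, *disaf*); -uf when the stem ends in a vowel (*fine*, *ga*).
*kuz*: final sound = /z/, a sibilant → -uz → *kuzuz*.
*kobpevaj*: final sound = /j/, a non-sibilant consonant → -gos → *kobpevajgos*.

kuzuz, kobpevajgos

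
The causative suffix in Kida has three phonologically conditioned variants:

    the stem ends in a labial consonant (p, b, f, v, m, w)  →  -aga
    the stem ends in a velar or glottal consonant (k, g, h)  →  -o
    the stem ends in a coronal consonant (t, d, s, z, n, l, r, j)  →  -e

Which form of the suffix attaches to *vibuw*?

*vibuw* — final consonant /w/ (labial) → -aga.

-aga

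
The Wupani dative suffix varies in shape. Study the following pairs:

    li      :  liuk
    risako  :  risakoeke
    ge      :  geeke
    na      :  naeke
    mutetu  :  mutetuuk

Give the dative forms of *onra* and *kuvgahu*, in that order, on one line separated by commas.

Looking at the last vowel of each stem: -uk when the last vowel of the stem is a high vowel (*li*, *mutetu*); -eke when the last vowel of the stem is a non-high vowel (*risako*, *ge*, *na*).
*onra* — last vowel /a/ (a non-high vowel) → -eke → *onraeke*.
The last vowel of *kuvgahu* is /u/, which is a high vowel, so the suffix is -uk, giving *kuvgahuuk*.

onraeke, kuvgahuuk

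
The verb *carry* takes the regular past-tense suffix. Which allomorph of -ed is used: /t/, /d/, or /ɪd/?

The stem *carry* ends in a voiced sound other than /d/.
The -ed suffix is realized as /ɪd/ after /t, d/; as /t/ after other voiceless consonants; and as /d/ after other voiced sounds.
So -ed on *carry* is pronounced /d/.

/d/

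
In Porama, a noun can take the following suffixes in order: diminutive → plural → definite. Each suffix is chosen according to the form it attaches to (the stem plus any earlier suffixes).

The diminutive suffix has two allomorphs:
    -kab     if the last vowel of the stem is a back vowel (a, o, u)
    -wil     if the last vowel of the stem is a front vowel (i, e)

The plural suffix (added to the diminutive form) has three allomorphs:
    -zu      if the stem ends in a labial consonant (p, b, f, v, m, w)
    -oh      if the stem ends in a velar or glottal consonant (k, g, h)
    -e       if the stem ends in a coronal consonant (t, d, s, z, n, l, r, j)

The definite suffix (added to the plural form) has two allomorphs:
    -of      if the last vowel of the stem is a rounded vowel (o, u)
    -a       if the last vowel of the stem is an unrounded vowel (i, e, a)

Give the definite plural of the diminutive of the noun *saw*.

sawkabzuof

*saw* — last vowel /a/ (a back vowel) → -kab → *sawkab*.
The final consonant of the diminutive form *sawkab* is /b/, which is labial, so the plural suffix is -zu, giving *sawkabzu*.
The last vowel of the plural form *sawkabzu* is /u/, which is a rounded vowel, so the definite suffix is -of, giving *sawkabzuof*.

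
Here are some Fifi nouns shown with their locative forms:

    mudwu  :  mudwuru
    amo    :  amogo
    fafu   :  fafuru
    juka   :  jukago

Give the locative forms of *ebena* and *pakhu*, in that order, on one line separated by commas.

ebenago, pakhuru

The suffix is conditioned by the last vowel: -ru when the last vowel of the stem is a high vowel (*mudwu*, *fafu*); -go when the last vowel of the stem is a non-high vowel (*amo*, *juka*).
The last vowel of *ebena* is /a/, which is a non-high vowel, so the suffix is -go, giving *ebenago*.
*pakhu* — last vowel /u/ (a high vowel) → -ru → *pakhuru*.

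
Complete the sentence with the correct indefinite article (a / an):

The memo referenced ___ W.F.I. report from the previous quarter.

The indefinite article is chosen by the initial *sound* of the following word, not its spelling.
The initialism *W.F.I.* is read letter by letter; the first letter, W, is pronounced /ˈdʌbəl.juː/, which begins with a consonant sound.
So the article is *a*: The memo referenced a W.F.I. report from the previous quarter.

a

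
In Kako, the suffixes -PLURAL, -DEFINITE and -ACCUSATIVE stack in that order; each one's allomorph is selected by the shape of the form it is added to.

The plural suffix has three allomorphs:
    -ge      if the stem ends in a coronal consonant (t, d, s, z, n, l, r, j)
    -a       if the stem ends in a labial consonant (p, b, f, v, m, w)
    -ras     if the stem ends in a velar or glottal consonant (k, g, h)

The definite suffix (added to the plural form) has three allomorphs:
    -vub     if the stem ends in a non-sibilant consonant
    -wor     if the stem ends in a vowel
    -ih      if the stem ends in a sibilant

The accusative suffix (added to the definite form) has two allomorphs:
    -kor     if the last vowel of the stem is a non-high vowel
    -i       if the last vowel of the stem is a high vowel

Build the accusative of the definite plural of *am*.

Since the final consonant of *am* is /m/ (labial), it takes -a, giving *ama*.
The final sound of the plural form *ama* is /a/, which is a vowel, so the definite suffix is -wor, giving *amawor*.
The last vowel of the definite form *amawor* is /o/, which is a non-high vowel, so the accusative suffix is -kor, giving *amaworkor*.

amaworkor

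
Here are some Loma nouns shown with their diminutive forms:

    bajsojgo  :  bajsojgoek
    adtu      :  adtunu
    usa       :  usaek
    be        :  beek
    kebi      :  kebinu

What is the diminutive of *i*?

inu

The pattern is height harmony: -nu when the last vowel of the stem is a high vowel (*adtu*, *kebi*); -ek when the last vowel of the stem is a non-high vowel (*bajsojgo*, *usa*, *be*).
Since the last vowel of *i* is /i/ (a high vowel), it takes -nu, giving *inu*.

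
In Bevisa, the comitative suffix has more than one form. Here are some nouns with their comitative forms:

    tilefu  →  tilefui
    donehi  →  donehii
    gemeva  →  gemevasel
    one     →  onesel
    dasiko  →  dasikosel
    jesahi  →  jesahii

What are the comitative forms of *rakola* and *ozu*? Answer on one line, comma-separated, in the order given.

The pattern is height harmony: -i when the last vowel of the stem is a high vowel (*tilefu*, *donehi*, *jesahi*); -sel when the last vowel of the stem is a non-high vowel (*gemeva*, *one*, *dasiko*).
*rakola*: last vowel = /a/, a non-high vowel → -sel → *rakolasel*.
*ozu* — last vowel /u/ (a high vowel) → -i → *ozui*.

rakolasel, ozui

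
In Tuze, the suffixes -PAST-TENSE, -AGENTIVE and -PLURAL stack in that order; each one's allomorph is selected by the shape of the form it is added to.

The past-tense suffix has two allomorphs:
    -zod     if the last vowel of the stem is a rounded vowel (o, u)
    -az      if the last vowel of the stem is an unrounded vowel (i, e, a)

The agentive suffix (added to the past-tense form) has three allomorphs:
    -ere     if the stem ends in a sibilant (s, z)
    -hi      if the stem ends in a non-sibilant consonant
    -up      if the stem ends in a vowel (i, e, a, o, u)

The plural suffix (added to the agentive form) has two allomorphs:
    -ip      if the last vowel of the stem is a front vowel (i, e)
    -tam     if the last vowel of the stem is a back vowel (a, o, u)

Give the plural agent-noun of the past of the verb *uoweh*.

uowehazereip

*uoweh*: last vowel = /e/, an unrounded vowel → -az → *uowehaz*.
The past-tense form *uowehaz* — final sound /z/ (a sibilant) → -ere → *uowehazere*.
The last vowel of the agentive form *uowehazere* is /e/, which is a front vowel, so the plural suffix is -ip, giving *uowehazereip*.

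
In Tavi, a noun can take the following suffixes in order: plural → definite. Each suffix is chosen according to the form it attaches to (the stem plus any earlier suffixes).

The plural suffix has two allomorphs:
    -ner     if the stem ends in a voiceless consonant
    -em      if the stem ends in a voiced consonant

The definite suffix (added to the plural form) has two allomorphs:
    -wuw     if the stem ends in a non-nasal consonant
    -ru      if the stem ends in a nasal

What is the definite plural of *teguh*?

The final consonant of *teguh* is /h/, which is voiceless, so the plural suffix is -ner, giving *teguhner*.
The final consonant of the plural form *teguhner* is /r/, which is non-nasal, so the definite suffix is -wuw, giving *teguhnerwuw*.

teguhnerwuw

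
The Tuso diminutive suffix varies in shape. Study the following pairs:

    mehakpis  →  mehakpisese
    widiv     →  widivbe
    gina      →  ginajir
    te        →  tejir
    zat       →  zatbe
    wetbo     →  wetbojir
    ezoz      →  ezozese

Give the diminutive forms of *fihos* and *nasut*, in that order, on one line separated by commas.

The alternation tracks the final sound of the stem — -ese when the stem ends in a sibilant (*mehakpis*, *ezoz*); -be when the stem ends in a non-sibilant consonant (*widiv*, *zat*); -jir when the stem ends in a vowel (*gina*, *te*, *wetbo*).
The final sound of *fihos* is /s/, which is a sibilant, so the suffix is -ese, giving *fihosese*.
*nasut* — final sound /t/ (a non-sibilant consonant) → -be → *nasutbe*.

fihosese, nasutbe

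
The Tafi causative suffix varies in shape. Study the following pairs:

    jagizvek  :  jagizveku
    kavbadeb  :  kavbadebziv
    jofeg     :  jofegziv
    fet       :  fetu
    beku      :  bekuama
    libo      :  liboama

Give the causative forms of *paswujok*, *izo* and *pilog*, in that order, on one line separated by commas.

paswujoku, izoama, pilogziv

The alternation tracks the final sound of the stem — -u when the stem ends in a voiceless consonant (*jagizvek*, *fet*); -ziv when the stem ends in a voiced consonant (*kavbadeb*, *jofeg*); -ama when the stem ends in a vowel (*beku*, *libo*).
*paswujok*: final sound = /k/, a voiceless consonant → -u → *paswujoku*.
Since the final sound of *izo* is /o/ (a vowel), it takes -ama, giving *izoama*.
The final sound of *pilog* is /g/, which is a voiced consonant, so the suffix is -ziv, giving *pilogziv*.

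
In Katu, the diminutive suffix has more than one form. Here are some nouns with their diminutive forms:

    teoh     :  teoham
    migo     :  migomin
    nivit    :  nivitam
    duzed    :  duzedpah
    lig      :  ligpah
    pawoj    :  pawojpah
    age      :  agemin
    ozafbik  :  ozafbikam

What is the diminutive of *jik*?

The alternation tracks the final sound of the stem — -am when the stem ends in a voiceless consonant (*teoh*, *nivit*, *ozafbik*); -pah when the stem ends in a voiced consonant (*duzed*, *lig*, *pawoj*); -min when the stem ends in a vowel (*migo*, *age*).
*jik*: final sound = /k/, a voiceless consonant → -am → *jikam*.

jikam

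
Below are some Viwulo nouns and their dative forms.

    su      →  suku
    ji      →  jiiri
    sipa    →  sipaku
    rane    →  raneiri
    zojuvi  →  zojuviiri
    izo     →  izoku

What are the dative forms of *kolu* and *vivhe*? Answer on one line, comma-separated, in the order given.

koluku, vivheiri

Looking at the last vowel of each stem: -iri when the last vowel of the stem is a front vowel (*ji*, *rane*, *zojuvi*); -ku when the last vowel of the stem is a back vowel (*su*, *sipa*, *izo*).
The last vowel of *kolu* is /u/, which is a back vowel, so the suffix is -ku, giving *koluku*.
Since the last vowel of *vivhe* is /e/ (a front vowel), it takes -iri, giving *vivheiri*.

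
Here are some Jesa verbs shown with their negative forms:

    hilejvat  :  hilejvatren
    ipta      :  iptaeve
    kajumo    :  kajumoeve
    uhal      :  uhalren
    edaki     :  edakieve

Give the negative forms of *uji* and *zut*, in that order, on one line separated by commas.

The suffix is conditioned by the final sound: -ren when the stem ends in a consonant (*hilejvat*, *uhal*); -eve when the stem ends in a vowel (*ipta*, *kajumo*, *edaki*).
Since the final sound of *uji* is /i/ (a vowel), it takes -eve, giving *ujieve*.
*zut*: final sound = /t/, a consonant → -ren → *zutren*.

ujieve, zutren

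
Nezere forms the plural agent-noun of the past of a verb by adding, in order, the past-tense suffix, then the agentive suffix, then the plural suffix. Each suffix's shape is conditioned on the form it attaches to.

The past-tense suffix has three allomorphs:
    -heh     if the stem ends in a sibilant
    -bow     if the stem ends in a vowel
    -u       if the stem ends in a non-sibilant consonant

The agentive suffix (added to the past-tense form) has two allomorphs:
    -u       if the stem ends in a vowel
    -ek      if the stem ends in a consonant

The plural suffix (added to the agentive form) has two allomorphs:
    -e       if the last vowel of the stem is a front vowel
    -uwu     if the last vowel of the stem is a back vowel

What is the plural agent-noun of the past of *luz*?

Since the final sound of *luz* is /z/ (a sibilant), it takes -heh, giving *luzheh*.
The past-tense form *luzheh*: final sound = /h/, a consonant → -ek → *luzhehek*.
The last vowel of the agentive form *luzhehek* is /e/, which is a front vowel, so the plural suffix is -e, giving *luzheheke*.

luzheheke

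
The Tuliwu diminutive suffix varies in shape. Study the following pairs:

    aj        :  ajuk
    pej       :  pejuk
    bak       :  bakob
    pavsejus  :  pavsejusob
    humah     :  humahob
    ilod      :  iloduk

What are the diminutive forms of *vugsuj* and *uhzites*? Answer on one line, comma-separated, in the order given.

vugsujuk, uhzitesob

The suffix is conditioned by the final consonant: -ob when the stem ends in a voiceless consonant (*bak*, *pavsejus*, *humah*); -uk when the stem ends in a voiced consonant (*aj*, *pej*, *ilod*).
*vugsuj*: final consonant = /j/, voiced → -uk → *vugsujuk*.
Since the final consonant of *uhzites* is /s/ (voiceless), it takes -ob, giving *uhzitesob*.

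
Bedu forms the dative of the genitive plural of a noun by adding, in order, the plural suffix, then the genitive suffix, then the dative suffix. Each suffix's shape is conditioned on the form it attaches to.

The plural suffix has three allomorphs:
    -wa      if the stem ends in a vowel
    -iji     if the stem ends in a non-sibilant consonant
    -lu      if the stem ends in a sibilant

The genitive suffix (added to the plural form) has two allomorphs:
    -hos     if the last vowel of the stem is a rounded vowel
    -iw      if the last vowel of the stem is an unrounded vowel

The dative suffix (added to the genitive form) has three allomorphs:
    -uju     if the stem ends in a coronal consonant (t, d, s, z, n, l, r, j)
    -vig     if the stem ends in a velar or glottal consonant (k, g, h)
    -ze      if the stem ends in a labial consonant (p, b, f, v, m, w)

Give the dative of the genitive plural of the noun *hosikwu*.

hosikwuwaiwze

Since the final sound of *hosikwu* is /u/ (a vowel), it takes -wa, giving *hosikwuwa*.
Since the last vowel of the plural form *hosikwuwa* is /a/ (an unrounded vowel), it takes -iw, giving *hosikwuwaiw*.
The genitive form *hosikwuwaiw* — final consonant /w/ (labial) → -ze → *hosikwuwaiwze*.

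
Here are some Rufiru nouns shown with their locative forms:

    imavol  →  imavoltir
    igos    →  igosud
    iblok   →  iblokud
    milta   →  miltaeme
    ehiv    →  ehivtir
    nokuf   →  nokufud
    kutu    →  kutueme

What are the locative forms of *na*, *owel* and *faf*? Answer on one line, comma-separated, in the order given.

The suffix is conditioned by the final sound: -ud when the stem ends in a voiceless consonant (*igos*, *iblok*, *nokuf*); -tir when the stem ends in a voiced consonant (*imavol*, *ehiv*); -eme when the stem ends in a vowel (*milta*, *kutu*).
*na* — final sound /a/ (a vowel) → -eme → *naeme*.
Since the final sound of *owel* is /l/ (a voiced consonant), it takes -tir, giving *oweltir*.
*faf* — final sound /f/ (a voiceless consonant) → -ud → *fafud*.

naeme, oweltir, fafud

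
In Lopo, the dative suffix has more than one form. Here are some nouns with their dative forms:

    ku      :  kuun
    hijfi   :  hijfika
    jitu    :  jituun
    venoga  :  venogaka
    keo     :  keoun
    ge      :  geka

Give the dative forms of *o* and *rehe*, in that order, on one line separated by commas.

The suffix is conditioned by the last vowel: -un when the last vowel of the stem is a rounded vowel (*ku*, *jitu*, *keo*); -ka when the last vowel of the stem is an unrounded vowel (*hijfi*, *venoga*, *ge*).
*o* — last vowel /o/ (a rounded vowel) → -un → *oun*.
*rehe* — last vowel /e/ (an unrounded vowel) → -ka → *reheka*.

oun, reheka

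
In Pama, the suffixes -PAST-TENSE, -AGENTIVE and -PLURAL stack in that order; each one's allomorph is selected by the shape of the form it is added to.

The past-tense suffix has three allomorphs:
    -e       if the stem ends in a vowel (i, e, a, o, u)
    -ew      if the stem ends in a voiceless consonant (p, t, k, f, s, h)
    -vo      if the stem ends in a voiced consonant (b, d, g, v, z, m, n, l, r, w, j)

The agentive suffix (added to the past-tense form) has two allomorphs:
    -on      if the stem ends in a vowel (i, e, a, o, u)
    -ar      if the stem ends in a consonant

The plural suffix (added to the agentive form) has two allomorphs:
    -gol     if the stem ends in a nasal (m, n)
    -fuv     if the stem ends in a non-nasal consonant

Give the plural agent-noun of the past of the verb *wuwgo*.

wuwgoeongol

The final sound of *wuwgo* is /o/, which is a vowel, so the past-tense suffix is -e, giving *wuwgoe*.
The past-tense form *wuwgoe*: final sound = /e/, a vowel → -on → *wuwgoeon*.
The agentive form *wuwgoeon* — final consonant /n/ (a nasal) → -gol → *wuwgoeongol*.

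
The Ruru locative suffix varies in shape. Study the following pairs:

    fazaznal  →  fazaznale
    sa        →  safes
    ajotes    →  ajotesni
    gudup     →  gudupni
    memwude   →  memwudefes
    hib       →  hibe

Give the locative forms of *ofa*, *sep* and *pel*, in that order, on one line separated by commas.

Looking at the final sound of each stem: -ni when the stem ends in a voiceless consonant (*ajotes*, *gudup*); -e when the stem ends in a voiced consonant (*fazaznal*, *hib*); -fes when the stem ends in a vowel (*sa*, *memwude*).
Since the final sound of *ofa* is /a/ (a vowel), it takes -fes, giving *ofafes*.
*sep*: final sound = /p/, a voiceless consonant → -ni → *sepni*.
Since the final sound of *pel* is /l/ (a voiced consonant), it takes -e, giving *pele*.

ofafes, sepni, pele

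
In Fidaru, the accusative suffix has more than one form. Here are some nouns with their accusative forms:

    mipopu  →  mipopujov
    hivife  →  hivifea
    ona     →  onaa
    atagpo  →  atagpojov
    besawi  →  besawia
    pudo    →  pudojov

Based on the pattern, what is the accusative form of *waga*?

The suffix is conditioned by the last vowel: -jov when the last vowel of the stem is a rounded vowel (*mipopu*, *atagpo*, *pudo*); -a when the last vowel of the stem is an unrounded vowel (*hivife*, *ona*, *besawi*).
Since the last vowel of *waga* is /a/ (an unrounded vowel), it takes -a, giving *wagaa*.

wagaa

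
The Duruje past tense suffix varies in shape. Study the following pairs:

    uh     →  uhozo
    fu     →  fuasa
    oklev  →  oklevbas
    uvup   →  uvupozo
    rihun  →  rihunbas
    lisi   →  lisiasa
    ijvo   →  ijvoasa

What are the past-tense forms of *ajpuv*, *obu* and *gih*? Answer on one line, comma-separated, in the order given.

ajpuvbas, obuasa, gihozo

The pattern is voicing of the final sound: -ozo when the stem ends in a voiceless consonant (*uh*, *uvup*); -bas when the stem ends in a voiced consonant (*oklev*, *rihun*); -asa when the stem ends in a vowel (*fu*, *lisi*, *ijvo*).
The final sound of *ajpuv* is /v/, which is a voiced consonant, so the suffix is -bas, giving *ajpuvbas*.
*obu* — final sound /u/ (a vowel) → -asa → *obuasa*.
*gih* — final sound /h/ (a voiceless consonant) → -ozo → *gihozo*.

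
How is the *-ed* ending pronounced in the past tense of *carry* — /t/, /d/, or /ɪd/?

The stem *carry* ends in a voiced sound other than /d/.
The -ed suffix is realized as /ɪd/ after /t, d/; as /t/ after other voiceless consonants; and as /d/ after other voiced sounds.
So -ed on *carry* is pronounced /d/.

/d/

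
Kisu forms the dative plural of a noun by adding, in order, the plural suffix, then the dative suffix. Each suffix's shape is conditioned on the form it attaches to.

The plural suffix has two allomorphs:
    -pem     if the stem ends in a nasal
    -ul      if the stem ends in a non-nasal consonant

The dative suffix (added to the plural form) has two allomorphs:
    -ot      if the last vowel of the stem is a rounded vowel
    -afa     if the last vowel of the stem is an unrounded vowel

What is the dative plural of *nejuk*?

*nejuk* — final consonant /k/ (non-nasal) → -ul → *nejukul*.
The plural form *nejukul*: last vowel = /u/, a rounded vowel → -ot → *nejukulot*.

nejukulot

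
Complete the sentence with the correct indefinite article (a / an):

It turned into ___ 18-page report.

an

The indefinite article is chosen by the initial *sound* of the following word, not its spelling.
The number *18* is spoken "eighteen", beginning with /ˌeɪˈtiːn/ — a vowel sound.
So the article is *an*: It turned into an 18-page report.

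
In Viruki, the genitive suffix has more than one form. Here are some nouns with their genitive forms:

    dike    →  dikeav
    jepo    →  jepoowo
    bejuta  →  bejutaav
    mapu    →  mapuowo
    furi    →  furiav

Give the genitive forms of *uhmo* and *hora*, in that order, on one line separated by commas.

Looking at the last vowel of each stem: -owo when the last vowel of the stem is a rounded vowel (*jepo*, *mapu*); -av when the last vowel of the stem is an unrounded vowel (*dike*, *bejuta*, *furi*).
*uhmo* — last vowel /o/ (a rounded vowel) → -owo → *uhmoowo*.
*hora* — last vowel /a/ (an unrounded vowel) → -av → *horaav*.

uhmoowo, horaav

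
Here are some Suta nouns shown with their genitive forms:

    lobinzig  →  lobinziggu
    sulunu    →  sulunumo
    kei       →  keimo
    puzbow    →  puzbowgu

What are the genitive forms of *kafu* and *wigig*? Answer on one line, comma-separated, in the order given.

The pattern is consonant vs. vowel: -gu when the stem ends in a consonant (*lobinzig*, *puzbow*); -mo when the stem ends in a vowel (*sulunu*, *kei*).
*kafu* — final sound /u/ (a vowel) → -mo → *kafumo*.
Since the final sound of *wigig* is /g/ (a consonant), it takes -gu, giving *wigiggu*.

kafumo, wigiggu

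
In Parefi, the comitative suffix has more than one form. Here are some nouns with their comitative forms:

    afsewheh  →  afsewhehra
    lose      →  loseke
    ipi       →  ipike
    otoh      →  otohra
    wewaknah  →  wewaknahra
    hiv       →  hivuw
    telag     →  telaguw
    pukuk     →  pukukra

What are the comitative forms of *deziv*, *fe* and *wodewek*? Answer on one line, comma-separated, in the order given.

dezivuw, feke, wodewekra

The suffix is conditioned by the final sound: -ra when the stem ends in a voiceless consonant (*afsewheh*, *otoh*, *wewaknah*, *pukuk*); -uw when the stem ends in a voiced consonant (*hiv*, *telag*); -ke when the stem ends in a vowel (*lose*, *ipi*).
The final sound of *deziv* is /v/, which is a voiced consonant, so the suffix is -uw, giving *dezivuw*.
The final sound of *fe* is /e/, which is a vowel, so the suffix is -ke, giving *feke*.
Since the final sound of *wodewek* is /k/ (a voiceless consonant), it takes -ra, giving *wodewekra*.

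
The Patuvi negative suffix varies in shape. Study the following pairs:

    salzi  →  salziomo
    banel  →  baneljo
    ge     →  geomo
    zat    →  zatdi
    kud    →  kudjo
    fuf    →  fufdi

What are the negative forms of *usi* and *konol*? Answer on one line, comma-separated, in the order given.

The suffix is conditioned by the final sound: -di when the stem ends in a voiceless consonant (*zat*, *fuf*); -jo when the stem ends in a voiced consonant (*banel*, *kud*); -omo when the stem ends in a vowel (*salzi*, *ge*).
*usi* — final sound /i/ (a vowel) → -omo → *usiomo*.
*konol*: final sound = /l/, a voiced consonant → -jo → *konoljo*.

usiomo, konoljo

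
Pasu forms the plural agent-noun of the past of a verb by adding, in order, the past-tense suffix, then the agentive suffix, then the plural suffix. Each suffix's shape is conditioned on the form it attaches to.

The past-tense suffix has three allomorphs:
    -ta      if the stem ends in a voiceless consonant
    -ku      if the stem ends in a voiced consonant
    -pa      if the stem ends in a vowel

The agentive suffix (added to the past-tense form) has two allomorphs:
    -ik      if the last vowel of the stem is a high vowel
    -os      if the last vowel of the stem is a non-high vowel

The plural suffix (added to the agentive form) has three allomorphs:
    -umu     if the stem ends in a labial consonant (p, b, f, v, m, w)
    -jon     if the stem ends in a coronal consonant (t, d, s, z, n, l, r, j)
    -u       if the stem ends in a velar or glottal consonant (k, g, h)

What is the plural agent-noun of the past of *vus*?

Since the final sound of *vus* is /s/ (a voiceless consonant), it takes -ta, giving *vusta*.
The last vowel of the past-tense form *vusta* is /a/, which is a non-high vowel, so the agentive suffix is -os, giving *vustaos*.
The final consonant of the agentive form *vustaos* is /s/, which is coronal, so the plural suffix is -jon, giving *vustaosjon*.

vustaosjon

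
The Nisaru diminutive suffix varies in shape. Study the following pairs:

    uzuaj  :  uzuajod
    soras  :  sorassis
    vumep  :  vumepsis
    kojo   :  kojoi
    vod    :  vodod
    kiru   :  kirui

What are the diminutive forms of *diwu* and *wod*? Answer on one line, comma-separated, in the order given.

diwui, wodod

The pattern is voicing of the final sound: -sis when the stem ends in a voiceless consonant (*soras*, *vumep*); -od when the stem ends in a voiced consonant (*uzuaj*, *vod*); -i when the stem ends in a vowel (*kojo*, *kiru*).
The final sound of *diwu* is /u/, which is a vowel, so the suffix is -i, giving *diwui*.
The final sound of *wod* is /d/, which is a voiced consonant, so the suffix is -od, giving *wodod*.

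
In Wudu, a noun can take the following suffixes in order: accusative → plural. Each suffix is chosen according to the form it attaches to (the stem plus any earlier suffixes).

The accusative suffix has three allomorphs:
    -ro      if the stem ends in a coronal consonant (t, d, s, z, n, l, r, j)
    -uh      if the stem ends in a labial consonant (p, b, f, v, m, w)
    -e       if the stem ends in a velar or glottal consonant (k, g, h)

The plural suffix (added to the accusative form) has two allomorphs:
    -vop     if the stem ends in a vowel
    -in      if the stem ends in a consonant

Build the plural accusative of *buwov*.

*buwov*: final consonant = /v/, labial → -uh → *buwovuh*.
The final sound of the accusative form *buwovuh* is /h/, which is a consonant, so the plural suffix is -in, giving *buwovuhin*.

buwovuhin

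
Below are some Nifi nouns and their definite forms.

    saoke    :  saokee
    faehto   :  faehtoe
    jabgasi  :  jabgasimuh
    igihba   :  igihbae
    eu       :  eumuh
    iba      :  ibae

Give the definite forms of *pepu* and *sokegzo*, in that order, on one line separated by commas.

The pattern is height harmony: -muh when the last vowel of the stem is a high vowel (*jabgasi*, *eu*); -e when the last vowel of the stem is a non-high vowel (*saoke*, *faehto*, *igihba*, *iba*).
Since the last vowel of *pepu* is /u/ (a high vowel), it takes -muh, giving *pepumuh*.
Since the last vowel of *sokegzo* is /o/ (a non-high vowel), it takes -e, giving *sokegzoe*.

pepumuh, sokegzoe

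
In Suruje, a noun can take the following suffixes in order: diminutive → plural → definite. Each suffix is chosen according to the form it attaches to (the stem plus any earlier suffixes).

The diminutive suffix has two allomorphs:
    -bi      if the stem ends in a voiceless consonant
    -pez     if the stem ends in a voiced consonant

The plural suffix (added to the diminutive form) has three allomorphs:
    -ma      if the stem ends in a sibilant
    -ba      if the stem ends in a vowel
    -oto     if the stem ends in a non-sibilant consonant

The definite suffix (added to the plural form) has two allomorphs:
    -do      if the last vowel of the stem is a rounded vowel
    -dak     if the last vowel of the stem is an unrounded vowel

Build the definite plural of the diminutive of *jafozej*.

jafozejpezmadak

*jafozej*: final consonant = /j/, voiced → -pez → *jafozejpez*.
The diminutive form *jafozejpez*: final sound = /z/, a sibilant → -ma → *jafozejpezma*.
The plural form *jafozejpezma*: last vowel = /a/, an unrounded vowel → -dak → *jafozejpezmadak*.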